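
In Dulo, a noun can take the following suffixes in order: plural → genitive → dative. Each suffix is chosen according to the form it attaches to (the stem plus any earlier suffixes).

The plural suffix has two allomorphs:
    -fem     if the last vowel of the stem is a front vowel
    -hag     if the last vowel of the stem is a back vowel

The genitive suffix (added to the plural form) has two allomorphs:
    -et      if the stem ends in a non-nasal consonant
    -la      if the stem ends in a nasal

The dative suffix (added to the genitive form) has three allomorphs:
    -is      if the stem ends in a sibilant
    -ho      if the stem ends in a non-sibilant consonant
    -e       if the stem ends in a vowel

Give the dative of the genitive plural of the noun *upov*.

*upov* — last vowel /o/ (a back vowel) → -hag → *upovhag*.
The plural form *upovhag* — final consonant /g/ (non-nasal) → -et → *upovhaget*.
The genitive form *upovhaget*: final sound = /t/, a non-sibilant consonant → -ho → *upovhagetho*.

upovhagetho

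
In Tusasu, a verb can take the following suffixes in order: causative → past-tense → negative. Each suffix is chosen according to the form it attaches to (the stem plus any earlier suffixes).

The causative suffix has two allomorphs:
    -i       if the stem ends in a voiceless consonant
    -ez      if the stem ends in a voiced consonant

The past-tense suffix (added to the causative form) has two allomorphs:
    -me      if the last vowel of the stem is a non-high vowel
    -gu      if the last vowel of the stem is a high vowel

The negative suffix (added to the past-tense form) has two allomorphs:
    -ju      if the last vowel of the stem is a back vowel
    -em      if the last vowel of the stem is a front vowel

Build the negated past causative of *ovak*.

ovakiguju

*ovak* — final consonant /k/ (voiceless) → -i → *ovaki*.
The last vowel of the causative form *ovaki* is /i/, which is a high vowel, so the past-tense suffix is -gu, giving *ovakigu*.
Since the last vowel of the past-tense form *ovakigu* is /u/ (a back vowel), it takes -ju, giving *ovakiguju*.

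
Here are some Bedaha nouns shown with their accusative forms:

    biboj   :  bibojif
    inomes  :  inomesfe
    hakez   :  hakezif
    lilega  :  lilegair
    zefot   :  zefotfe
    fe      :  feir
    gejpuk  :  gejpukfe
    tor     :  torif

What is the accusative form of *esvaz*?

esvazif

Looking at the final sound of each stem: -fe when the stem ends in a voiceless consonant (*inomes*, *zefot*, *gejpuk*); -if when the stem ends in a voiced consonant (*biboj*, *hakez*, *tor*); -ir when the stem ends in a vowel (*lilega*, *fe*).
*esvaz*: final sound = /z/, a voiced consonant → -if → *esvazif*.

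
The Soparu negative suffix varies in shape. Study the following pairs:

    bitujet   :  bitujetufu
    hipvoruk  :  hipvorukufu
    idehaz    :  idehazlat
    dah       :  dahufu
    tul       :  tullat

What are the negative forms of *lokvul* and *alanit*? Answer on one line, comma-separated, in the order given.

lokvullat, alanitufu

Looking at the final consonant of each stem: -ufu when the stem ends in a voiceless consonant (*bitujet*, *hipvoruk*, *dah*); -lat when the stem ends in a voiced consonant (*idehaz*, *tul*).
The final consonant of *lokvul* is /l/, which is voiced, so the suffix is -lat, giving *lokvullat*.
The final consonant of *alanit* is /t/, which is voiceless, so the suffix is -ufu, giving *alanitufu*.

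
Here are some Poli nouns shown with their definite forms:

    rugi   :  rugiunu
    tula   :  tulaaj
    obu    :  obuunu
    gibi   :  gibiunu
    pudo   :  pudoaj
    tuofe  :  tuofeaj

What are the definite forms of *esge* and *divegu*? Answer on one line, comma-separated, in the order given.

The pattern is height harmony: -unu when the last vowel of the stem is a high vowel (*rugi*, *obu*, *gibi*); -aj when the last vowel of the stem is a non-high vowel (*tula*, *pudo*, *tuofe*).
Since the last vowel of *esge* is /e/ (a non-high vowel), it takes -aj, giving *esgeaj*.
Since the last vowel of *divegu* is /u/ (a high vowel), it takes -unu, giving *diveguunu*.

esgeaj, diveguunu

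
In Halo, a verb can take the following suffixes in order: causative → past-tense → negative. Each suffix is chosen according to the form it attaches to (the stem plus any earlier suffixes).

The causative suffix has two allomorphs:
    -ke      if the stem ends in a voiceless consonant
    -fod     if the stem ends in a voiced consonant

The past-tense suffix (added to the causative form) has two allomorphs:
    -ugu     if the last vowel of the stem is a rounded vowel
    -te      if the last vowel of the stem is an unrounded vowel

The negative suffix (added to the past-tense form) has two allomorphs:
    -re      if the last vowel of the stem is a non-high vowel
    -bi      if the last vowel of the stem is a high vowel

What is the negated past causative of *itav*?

itavfodugubi

The final consonant of *itav* is /v/, which is voiced, so the causative suffix is -fod, giving *itavfod*.
The last vowel of the causative form *itavfod* is /o/, which is a rounded vowel, so the past-tense suffix is -ugu, giving *itavfodugu*.
The past-tense form *itavfodugu*: last vowel = /u/, a high vowel → -bi → *itavfodugubi*.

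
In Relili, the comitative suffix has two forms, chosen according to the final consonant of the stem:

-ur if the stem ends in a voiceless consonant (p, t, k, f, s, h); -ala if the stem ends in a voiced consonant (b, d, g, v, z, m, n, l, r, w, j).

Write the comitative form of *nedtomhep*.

*nedtomhep* — final consonant /p/ (voiceless) → -ur → *nedtomhepur*.

nedtomhepur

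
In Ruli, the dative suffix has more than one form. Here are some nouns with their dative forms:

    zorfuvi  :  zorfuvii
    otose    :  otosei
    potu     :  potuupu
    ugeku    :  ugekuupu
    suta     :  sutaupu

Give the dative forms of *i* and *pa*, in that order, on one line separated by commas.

ii, paupu

The suffix is conditioned by the last vowel: -i when the last vowel of the stem is a front vowel (*zorfuvi*, *otose*); -upu when the last vowel of the stem is a back vowel (*potu*, *ugeku*, *suta*).
The last vowel of *i* is /i/, which is a front vowel, so the suffix is -i, giving *ii*.
*pa* — last vowel /a/ (a back vowel) → -upu → *paupu*.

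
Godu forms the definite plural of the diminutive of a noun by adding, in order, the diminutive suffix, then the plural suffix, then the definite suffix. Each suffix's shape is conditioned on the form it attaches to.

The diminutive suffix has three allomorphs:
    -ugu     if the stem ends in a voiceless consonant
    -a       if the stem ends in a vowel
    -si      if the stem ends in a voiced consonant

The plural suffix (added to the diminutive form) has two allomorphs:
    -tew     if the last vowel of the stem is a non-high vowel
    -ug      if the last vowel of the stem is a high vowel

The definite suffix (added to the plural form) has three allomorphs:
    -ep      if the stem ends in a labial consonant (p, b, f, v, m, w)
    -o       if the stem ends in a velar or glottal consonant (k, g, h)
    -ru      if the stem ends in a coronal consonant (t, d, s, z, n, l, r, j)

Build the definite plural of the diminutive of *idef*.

*idef*: final sound = /f/, a voiceless consonant → -ugu → *idefugu*.
The last vowel of the diminutive form *idefugu* is /u/, which is a high vowel, so the plural suffix is -ug, giving *idefuguug*.
Since the final consonant of the plural form *idefuguug* is /g/ (velar/glottal), it takes -o, giving *idefuguugo*.

idefuguugo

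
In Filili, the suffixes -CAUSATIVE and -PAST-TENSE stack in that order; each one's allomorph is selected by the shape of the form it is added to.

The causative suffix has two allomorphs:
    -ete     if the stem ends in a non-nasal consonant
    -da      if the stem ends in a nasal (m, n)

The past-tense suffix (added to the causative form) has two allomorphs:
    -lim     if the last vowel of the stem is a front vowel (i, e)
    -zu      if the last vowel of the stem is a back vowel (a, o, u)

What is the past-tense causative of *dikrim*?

Since the final consonant of *dikrim* is /m/ (a nasal), it takes -da, giving *dikrimda*.
Since the last vowel of the causative form *dikrimda* is /a/ (a back vowel), it takes -zu, giving *dikrimdazu*.

dikrimdazu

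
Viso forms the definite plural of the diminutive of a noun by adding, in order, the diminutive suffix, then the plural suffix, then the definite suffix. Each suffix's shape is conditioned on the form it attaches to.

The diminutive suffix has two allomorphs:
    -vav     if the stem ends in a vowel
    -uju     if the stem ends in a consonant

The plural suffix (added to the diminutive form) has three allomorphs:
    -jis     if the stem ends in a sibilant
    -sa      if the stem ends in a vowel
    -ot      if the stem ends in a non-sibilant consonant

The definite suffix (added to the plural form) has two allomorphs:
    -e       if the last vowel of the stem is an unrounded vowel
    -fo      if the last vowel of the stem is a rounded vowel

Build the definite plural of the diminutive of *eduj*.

The final sound of *eduj* is /j/, which is a consonant, so the diminutive suffix is -uju, giving *edujuju*.
The final sound of the diminutive form *edujuju* is /u/, which is a vowel, so the plural suffix is -sa, giving *edujujusa*.
Since the last vowel of the plural form *edujujusa* is /a/ (an unrounded vowel), it takes -e, giving *edujujusae*.

edujujusae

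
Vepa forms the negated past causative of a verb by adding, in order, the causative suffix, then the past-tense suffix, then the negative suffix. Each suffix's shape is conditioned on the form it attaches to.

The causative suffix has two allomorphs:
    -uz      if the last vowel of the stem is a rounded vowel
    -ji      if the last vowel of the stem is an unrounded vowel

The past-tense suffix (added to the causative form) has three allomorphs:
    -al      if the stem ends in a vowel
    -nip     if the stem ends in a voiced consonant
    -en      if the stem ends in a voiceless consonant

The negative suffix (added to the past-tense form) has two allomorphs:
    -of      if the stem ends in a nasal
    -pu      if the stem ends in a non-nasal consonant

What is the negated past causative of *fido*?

*fido*: last vowel = /o/, a rounded vowel → -uz → *fidouz*.
The causative form *fidouz*: final sound = /z/, a voiced consonant → -nip → *fidouznip*.
The past-tense form *fidouznip* — final consonant /p/ (non-nasal) → -pu → *fidouznippu*.

fidouznippu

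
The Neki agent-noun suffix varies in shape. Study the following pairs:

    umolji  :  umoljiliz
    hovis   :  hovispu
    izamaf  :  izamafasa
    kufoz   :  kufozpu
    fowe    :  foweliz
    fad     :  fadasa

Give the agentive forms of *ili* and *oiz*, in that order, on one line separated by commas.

The pattern is sibilance of the final sound: -pu when the stem ends in a sibilant (*hovis*, *kufoz*); -asa when the stem ends in a non-sibilant consonant (*izamaf*, *fad*); -liz when the stem ends in a vowel (*umolji*, *fowe*).
*ili*: final sound = /i/, a vowel → -liz → *ililiz*.
The final sound of *oiz* is /z/, which is a sibilant, so the suffix is -pu, giving *oizpu*.

ililiz, oizpu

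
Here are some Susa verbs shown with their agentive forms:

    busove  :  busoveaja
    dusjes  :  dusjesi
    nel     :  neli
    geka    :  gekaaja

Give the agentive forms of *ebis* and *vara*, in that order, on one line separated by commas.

ebisi, varaaja

The pattern is consonant vs. vowel: -i when the stem ends in a consonant (*dusjes*, *nel*); -aja when the stem ends in a vowel (*busove*, *geka*).
The final sound of *ebis* is /s/, which is a consonant, so the suffix is -i, giving *ebisi*.
Since the final sound of *vara* is /a/ (a vowel), it takes -aja, giving *varaaja*.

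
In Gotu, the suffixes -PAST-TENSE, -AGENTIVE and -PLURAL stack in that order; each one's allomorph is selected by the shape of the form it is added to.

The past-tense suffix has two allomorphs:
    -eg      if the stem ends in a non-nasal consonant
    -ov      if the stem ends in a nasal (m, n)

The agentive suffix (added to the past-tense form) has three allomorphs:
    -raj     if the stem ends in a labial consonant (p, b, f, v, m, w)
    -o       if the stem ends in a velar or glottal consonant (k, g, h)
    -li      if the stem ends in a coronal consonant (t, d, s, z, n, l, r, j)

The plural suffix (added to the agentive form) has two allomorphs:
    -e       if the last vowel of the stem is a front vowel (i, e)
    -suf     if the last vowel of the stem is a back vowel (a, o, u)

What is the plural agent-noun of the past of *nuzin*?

*nuzin*: final consonant = /n/, a nasal → -ov → *nuzinov*.
The past-tense form *nuzinov* — final consonant /v/ (labial) → -raj → *nuzinovraj*.
The agentive form *nuzinovraj*: last vowel = /a/, a back vowel → -suf → *nuzinovrajsuf*.

nuzinovrajsuf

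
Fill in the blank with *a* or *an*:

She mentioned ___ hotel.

a

The indefinite article is chosen by the initial *sound* of the following word, not its spelling.
*hotel* begins with the sound /h/ (h is pronounced) — a consonant sound.
So the article is *a*: She mentioned a hotel.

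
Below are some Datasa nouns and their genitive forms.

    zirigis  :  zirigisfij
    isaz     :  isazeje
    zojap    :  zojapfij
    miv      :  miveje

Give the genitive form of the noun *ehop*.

ehopfij

The alternation tracks the final consonant of the stem — -fij when the stem ends in a voiceless consonant (*zirigis*, *zojap*); -eje when the stem ends in a voiced consonant (*isaz*, *miv*).
The final consonant of *ehop* is /p/, which is voiceless, so the suffix is -fij, giving *ehopfij*.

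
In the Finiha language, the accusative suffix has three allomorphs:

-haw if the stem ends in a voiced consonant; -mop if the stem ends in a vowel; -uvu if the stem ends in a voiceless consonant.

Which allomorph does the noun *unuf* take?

*unuf* — final sound /f/ (a voiceless consonant) → -uvu.

-uvu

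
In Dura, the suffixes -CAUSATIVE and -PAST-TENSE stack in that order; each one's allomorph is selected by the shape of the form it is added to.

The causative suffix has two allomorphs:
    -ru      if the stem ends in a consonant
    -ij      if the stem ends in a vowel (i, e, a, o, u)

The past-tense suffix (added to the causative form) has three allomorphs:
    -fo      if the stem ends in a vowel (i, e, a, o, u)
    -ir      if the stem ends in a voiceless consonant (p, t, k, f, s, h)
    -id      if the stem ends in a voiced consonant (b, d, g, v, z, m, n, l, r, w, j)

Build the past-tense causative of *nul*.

nulrufo

*nul* — final sound /l/ (a consonant) → -ru → *nulru*.
Since the final sound of the causative form *nulru* is /u/ (a vowel), it takes -fo, giving *nulrufo*.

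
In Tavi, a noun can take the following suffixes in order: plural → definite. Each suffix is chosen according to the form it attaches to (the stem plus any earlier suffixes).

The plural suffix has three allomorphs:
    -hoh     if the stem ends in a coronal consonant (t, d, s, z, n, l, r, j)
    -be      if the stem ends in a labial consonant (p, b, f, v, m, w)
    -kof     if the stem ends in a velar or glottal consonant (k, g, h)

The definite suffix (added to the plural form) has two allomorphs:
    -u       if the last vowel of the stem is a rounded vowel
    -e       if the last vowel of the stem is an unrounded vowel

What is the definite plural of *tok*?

*tok*: final consonant = /k/, velar/glottal → -kof → *tokkof*.
The plural form *tokkof*: last vowel = /o/, a rounded vowel → -u → *tokkofu*.

tokkofu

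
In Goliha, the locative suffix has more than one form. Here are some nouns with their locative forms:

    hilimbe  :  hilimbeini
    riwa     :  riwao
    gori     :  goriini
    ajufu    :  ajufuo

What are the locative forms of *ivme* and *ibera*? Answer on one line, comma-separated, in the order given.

Looking at the last vowel of each stem: -ini when the last vowel of the stem is a front vowel (*hilimbe*, *gori*); -o when the last vowel of the stem is a back vowel (*riwa*, *ajufu*).
Since the last vowel of *ivme* is /e/ (a front vowel), it takes -ini, giving *ivmeini*.
*ibera* — last vowel /a/ (a back vowel) → -o → *iberao*.

ivmeini, iberao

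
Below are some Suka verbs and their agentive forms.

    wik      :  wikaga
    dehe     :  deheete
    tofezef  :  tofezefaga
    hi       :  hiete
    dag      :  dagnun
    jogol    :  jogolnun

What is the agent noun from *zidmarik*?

zidmarikaga

The pattern is voicing of the final sound: -aga when the stem ends in a voiceless consonant (*wik*, *tofezef*); -nun when the stem ends in a voiced consonant (*dag*, *jogol*); -ete when the stem ends in a vowel (*dehe*, *hi*).
Since the final sound of *zidmarik* is /k/ (a voiceless consonant), it takes -aga, giving *zidmarikaga*.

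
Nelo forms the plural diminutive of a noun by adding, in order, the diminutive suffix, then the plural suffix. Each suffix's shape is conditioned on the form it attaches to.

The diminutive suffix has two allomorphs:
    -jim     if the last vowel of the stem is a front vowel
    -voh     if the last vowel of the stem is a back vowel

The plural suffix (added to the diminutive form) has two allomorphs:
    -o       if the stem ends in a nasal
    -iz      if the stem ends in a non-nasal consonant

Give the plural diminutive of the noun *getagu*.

*getagu* — last vowel /u/ (a back vowel) → -voh → *getaguvoh*.
The diminutive form *getaguvoh* — final consonant /h/ (non-nasal) → -iz → *getaguvohiz*.

getaguvohiz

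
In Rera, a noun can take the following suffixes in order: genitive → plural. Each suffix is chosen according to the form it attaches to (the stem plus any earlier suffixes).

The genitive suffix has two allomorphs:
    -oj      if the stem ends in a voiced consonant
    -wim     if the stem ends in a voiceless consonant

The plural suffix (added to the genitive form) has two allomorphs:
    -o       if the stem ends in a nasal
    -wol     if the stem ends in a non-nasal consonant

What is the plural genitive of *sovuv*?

*sovuv* — final consonant /v/ (voiced) → -oj → *sovuvoj*.
Since the final consonant of the genitive form *sovuvoj* is /j/ (non-nasal), it takes -wol, giving *sovuvojwol*.

sovuvojwol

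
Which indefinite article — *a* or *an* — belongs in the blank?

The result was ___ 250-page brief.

The indefinite article is chosen by the initial *sound* of the following word, not its spelling.
The number *250* is spoken "two hundred …", beginning with /tuː/ — a consonant sound.
So the article is *a*: The result was a 250-page brief.

a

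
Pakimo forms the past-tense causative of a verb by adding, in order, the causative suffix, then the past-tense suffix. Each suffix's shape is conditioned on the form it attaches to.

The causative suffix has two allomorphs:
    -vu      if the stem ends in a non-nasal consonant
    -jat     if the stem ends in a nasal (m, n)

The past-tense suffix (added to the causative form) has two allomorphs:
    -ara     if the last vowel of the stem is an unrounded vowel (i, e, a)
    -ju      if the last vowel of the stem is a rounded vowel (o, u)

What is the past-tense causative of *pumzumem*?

pumzumemjatara

*pumzumem* — final consonant /m/ (a nasal) → -jat → *pumzumemjat*.
The causative form *pumzumemjat*: last vowel = /a/, an unrounded vowel → -ara → *pumzumemjatara*.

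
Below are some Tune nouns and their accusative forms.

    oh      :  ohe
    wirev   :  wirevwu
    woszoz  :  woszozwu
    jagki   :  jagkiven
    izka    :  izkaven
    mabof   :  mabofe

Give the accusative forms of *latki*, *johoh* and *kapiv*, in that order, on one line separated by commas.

Looking at the final sound of each stem: -e when the stem ends in a voiceless consonant (*oh*, *mabof*); -wu when the stem ends in a voiced consonant (*wirev*, *woszoz*); -ven when the stem ends in a vowel (*jagki*, *izka*).
Since the final sound of *latki* is /i/ (a vowel), it takes -ven, giving *latkiven*.
*johoh* — final sound /h/ (a voiceless consonant) → -e → *johohe*.
*kapiv* — final sound /v/ (a voiced consonant) → -wu → *kapivwu*.

latkiven, johohe, kapivwu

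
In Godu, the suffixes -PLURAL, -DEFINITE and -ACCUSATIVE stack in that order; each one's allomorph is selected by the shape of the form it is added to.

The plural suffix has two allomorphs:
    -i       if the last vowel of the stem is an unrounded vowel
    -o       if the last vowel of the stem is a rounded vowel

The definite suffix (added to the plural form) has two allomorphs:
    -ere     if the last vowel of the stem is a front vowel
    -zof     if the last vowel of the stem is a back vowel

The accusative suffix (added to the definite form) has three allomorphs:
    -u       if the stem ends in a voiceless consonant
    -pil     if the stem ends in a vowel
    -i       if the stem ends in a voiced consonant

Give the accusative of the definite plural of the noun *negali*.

*negali*: last vowel = /i/, an unrounded vowel → -i → *negalii*.
Since the last vowel of the plural form *negalii* is /i/ (a front vowel), it takes -ere, giving *negaliiere*.
Since the final sound of the definite form *negaliiere* is /e/ (a vowel), it takes -pil, giving *negaliierepil*.

negaliierepil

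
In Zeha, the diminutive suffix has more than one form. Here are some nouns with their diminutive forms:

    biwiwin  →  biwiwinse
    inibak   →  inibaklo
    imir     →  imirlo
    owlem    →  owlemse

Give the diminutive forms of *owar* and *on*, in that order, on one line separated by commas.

The alternation tracks the final consonant of the stem — -se when the stem ends in a nasal (*biwiwin*, *owlem*); -lo when the stem ends in a non-nasal consonant (*inibak*, *imir*).
Since the final consonant of *owar* is /r/ (non-nasal), it takes -lo, giving *owarlo*.
The final consonant of *on* is /n/, which is a nasal, so the suffix is -se, giving *onse*.

owarlo, onse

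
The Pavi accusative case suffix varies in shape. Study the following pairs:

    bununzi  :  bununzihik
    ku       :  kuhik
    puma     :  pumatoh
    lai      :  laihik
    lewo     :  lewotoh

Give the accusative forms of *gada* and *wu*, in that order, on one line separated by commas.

gadatoh, wuhik

The alternation tracks the last vowel of the stem — -hik when the last vowel of the stem is a high vowel (*bununzi*, *ku*, *lai*); -toh when the last vowel of the stem is a non-high vowel (*puma*, *lewo*).
Since the last vowel of *gada* is /a/ (a non-high vowel), it takes -toh, giving *gadatoh*.
The last vowel of *wu* is /u/, which is a high vowel, so the suffix is -hik, giving *wuhik*.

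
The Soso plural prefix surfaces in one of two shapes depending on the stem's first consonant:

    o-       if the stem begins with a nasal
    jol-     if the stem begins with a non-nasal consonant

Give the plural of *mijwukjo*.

The first consonant of *mijwukjo* is /m/, which is a nasal, so the prefix is o-, giving *omijwukjo*.

omijwukjo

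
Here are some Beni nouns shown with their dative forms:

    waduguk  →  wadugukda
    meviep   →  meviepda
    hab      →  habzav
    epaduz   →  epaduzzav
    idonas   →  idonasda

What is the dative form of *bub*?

The alternation tracks the final consonant of the stem — -da when the stem ends in a voiceless consonant (*waduguk*, *meviep*, *idonas*); -zav when the stem ends in a voiced consonant (*hab*, *epaduz*).
*bub*: final consonant = /b/, voiced → -zav → *bubzav*.

bubzav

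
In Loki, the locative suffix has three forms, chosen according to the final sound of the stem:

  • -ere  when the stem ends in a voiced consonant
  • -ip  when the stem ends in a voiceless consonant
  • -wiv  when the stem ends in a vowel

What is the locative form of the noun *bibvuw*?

bibvuwere

The final sound of *bibvuw* is /w/, which is a voiced consonant, so the suffix is -ere, giving *bibvuwere*.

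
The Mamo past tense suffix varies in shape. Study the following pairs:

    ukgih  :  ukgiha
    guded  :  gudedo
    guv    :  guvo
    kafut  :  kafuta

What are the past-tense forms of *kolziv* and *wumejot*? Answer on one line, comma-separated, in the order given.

The alternation tracks the final consonant of the stem — -a when the stem ends in a voiceless consonant (*ukgih*, *kafut*); -o when the stem ends in a voiced consonant (*guded*, *guv*).
*kolziv* — final consonant /v/ (voiced) → -o → *kolzivo*.
*wumejot*: final consonant = /t/, voiceless → -a → *wumejota*.

kolzivo, wumejota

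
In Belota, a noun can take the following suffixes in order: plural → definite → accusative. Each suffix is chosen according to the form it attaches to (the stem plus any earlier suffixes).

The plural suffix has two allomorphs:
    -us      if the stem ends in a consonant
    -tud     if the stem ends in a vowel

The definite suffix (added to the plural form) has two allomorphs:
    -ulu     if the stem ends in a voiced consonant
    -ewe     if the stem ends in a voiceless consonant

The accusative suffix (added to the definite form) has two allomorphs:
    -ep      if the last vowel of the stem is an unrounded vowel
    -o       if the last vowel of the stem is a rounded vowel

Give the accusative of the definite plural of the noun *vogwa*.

vogwatuduluo

*vogwa*: final sound = /a/, a vowel → -tud → *vogwatud*.
Since the final consonant of the plural form *vogwatud* is /d/ (voiced), it takes -ulu, giving *vogwatudulu*.
The definite form *vogwatudulu*: last vowel = /u/, a rounded vowel → -o → *vogwatuduluo*.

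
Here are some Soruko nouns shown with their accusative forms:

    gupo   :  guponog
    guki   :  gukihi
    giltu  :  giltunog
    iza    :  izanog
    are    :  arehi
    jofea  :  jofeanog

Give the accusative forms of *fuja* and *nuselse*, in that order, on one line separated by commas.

fujanog, nuselsehi

The pattern is front/back vowel harmony: -hi when the last vowel of the stem is a front vowel (*guki*, *are*); -nog when the last vowel of the stem is a back vowel (*gupo*, *giltu*, *iza*, *jofea*).
*fuja*: last vowel = /a/, a back vowel → -nog → *fujanog*.
Since the last vowel of *nuselse* is /e/ (a front vowel), it takes -hi, giving *nuselsehi*.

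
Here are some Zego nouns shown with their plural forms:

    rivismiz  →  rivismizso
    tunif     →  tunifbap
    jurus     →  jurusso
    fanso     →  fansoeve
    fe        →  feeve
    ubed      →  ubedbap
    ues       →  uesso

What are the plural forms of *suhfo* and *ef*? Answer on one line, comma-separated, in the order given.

suhfoeve, efbap

The pattern is sibilance of the final sound: -so when the stem ends in a sibilant (*rivismiz*, *jurus*, *ues*); -bap when the stem ends in a non-sibilant consonant (*tunif*, *ubed*); -eve when the stem ends in a vowel (*fanso*, *fe*).
The final sound of *suhfo* is /o/, which is a vowel, so the suffix is -eve, giving *suhfoeve*.
*ef* — final sound /f/ (a non-sibilant consonant) → -bap → *efbap*.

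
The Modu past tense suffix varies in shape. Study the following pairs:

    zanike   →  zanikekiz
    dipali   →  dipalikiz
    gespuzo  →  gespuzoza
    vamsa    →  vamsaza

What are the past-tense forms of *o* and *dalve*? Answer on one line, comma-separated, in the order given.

oza, dalvekiz

The pattern is front/back vowel harmony: -kiz when the last vowel of the stem is a front vowel (*zanike*, *dipali*); -za when the last vowel of the stem is a back vowel (*gespuzo*, *vamsa*).
*o*: last vowel = /o/, a back vowel → -za → *oza*.
*dalve*: last vowel = /e/, a front vowel → -kiz → *dalvekiz*.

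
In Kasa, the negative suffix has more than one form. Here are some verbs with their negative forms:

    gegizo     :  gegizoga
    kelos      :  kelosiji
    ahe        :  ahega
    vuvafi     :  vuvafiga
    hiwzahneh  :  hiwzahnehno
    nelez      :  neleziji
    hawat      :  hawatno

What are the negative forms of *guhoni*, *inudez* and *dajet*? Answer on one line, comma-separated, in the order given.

The suffix is conditioned by the final sound: -iji when the stem ends in a sibilant (*kelos*, *nelez*); -no when the stem ends in a non-sibilant consonant (*hiwzahneh*, *hawat*); -ga when the stem ends in a vowel (*gegizo*, *ahe*, *vuvafi*).
The final sound of *guhoni* is /i/, which is a vowel, so the suffix is -ga, giving *guhoniga*.
*inudez* — final sound /z/ (a sibilant) → -iji → *inudeziji*.
Since the final sound of *dajet* is /t/ (a non-sibilant consonant), it takes -no, giving *dajetno*.

guhoniga, inudeziji, dajetno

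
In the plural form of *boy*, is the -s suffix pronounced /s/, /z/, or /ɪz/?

/z/

The stem *boy* ends in a voiced non-sibilant sound.
The plural suffix surfaces as /ɪz/ after sibilants, /s/ after other voiceless consonants, and /z/ after other voiced sounds.
So the plural -s on *boy* is pronounced /z/.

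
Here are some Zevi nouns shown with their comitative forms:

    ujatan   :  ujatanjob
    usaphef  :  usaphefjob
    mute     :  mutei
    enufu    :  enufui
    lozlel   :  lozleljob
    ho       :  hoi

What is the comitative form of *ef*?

The suffix is conditioned by the final sound: -job when the stem ends in a consonant (*ujatan*, *usaphef*, *lozlel*); -i when the stem ends in a vowel (*mute*, *enufu*, *ho*).
Since the final sound of *ef* is /f/ (a consonant), it takes -job, giving *efjob*.

efjob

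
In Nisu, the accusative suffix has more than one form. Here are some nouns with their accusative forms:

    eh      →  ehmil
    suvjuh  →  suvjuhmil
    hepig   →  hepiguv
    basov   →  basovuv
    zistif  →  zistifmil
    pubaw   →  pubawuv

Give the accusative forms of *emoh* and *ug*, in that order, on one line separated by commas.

emohmil, uguv

Looking at the final consonant of each stem: -mil when the stem ends in a voiceless consonant (*eh*, *suvjuh*, *zistif*); -uv when the stem ends in a voiced consonant (*hepig*, *basov*, *pubaw*).
Since the final consonant of *emoh* is /h/ (voiceless), it takes -mil, giving *emohmil*.
*ug*: final consonant = /g/, voiced → -uv → *uguv*.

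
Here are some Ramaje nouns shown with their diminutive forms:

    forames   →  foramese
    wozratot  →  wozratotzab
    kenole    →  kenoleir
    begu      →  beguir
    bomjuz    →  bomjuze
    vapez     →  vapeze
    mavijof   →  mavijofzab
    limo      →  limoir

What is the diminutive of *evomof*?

Looking at the final sound of each stem: -e when the stem ends in a sibilant (*forames*, *bomjuz*, *vapez*); -zab when the stem ends in a non-sibilant consonant (*wozratot*, *mavijof*); -ir when the stem ends in a vowel (*kenole*, *begu*, *limo*).
*evomof* — final sound /f/ (a non-sibilant consonant) → -zab → *evomofzab*.

evomofzab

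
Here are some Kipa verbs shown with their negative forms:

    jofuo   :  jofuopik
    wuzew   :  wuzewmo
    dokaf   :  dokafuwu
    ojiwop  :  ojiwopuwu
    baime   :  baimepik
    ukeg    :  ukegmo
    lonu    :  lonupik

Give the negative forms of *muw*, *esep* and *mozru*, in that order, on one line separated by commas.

muwmo, esepuwu, mozrupik

The suffix is conditioned by the final sound: -uwu when the stem ends in a voiceless consonant (*dokaf*, *ojiwop*); -mo when the stem ends in a voiced consonant (*wuzew*, *ukeg*); -pik when the stem ends in a vowel (*jofuo*, *baime*, *lonu*).
*muw*: final sound = /w/, a voiced consonant → -mo → *muwmo*.
The final sound of *esep* is /p/, which is a voiceless consonant, so the suffix is -uwu, giving *esepuwu*.
The final sound of *mozru* is /u/, which is a vowel, so the suffix is -pik, giving *mozrupik*.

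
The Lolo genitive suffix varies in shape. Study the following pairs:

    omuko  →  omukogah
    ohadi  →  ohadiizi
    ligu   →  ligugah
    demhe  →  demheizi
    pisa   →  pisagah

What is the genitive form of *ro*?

rogah

The alternation tracks the last vowel of the stem — -izi when the last vowel of the stem is a front vowel (*ohadi*, *demhe*); -gah when the last vowel of the stem is a back vowel (*omuko*, *ligu*, *pisa*).
The last vowel of *ro* is /o/, which is a back vowel, so the suffix is -gah, giving *rogah*.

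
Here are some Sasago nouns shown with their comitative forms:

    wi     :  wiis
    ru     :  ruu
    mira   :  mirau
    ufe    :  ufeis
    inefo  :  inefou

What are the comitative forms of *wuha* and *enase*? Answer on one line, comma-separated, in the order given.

wuhau, enaseis

The pattern is front/back vowel harmony: -is when the last vowel of the stem is a front vowel (*wi*, *ufe*); -u when the last vowel of the stem is a back vowel (*ru*, *mira*, *inefo*).
Since the last vowel of *wuha* is /a/ (a back vowel), it takes -u, giving *wuhau*.
Since the last vowel of *enase* is /e/ (a front vowel), it takes -is, giving *enaseis*.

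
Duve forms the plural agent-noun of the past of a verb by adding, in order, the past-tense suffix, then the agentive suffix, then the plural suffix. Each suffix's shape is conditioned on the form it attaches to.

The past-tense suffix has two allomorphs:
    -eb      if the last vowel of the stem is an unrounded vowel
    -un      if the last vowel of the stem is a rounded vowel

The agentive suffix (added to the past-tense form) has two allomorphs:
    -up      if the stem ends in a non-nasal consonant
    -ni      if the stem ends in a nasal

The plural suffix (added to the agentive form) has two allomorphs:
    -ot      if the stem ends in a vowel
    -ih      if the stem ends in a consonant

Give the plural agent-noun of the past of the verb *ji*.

*ji*: last vowel = /i/, an unrounded vowel → -eb → *jieb*.
The final consonant of the past-tense form *jieb* is /b/, which is non-nasal, so the agentive suffix is -up, giving *jiebup*.
Since the final sound of the agentive form *jiebup* is /p/ (a consonant), it takes -ih, giving *jiebupih*.

jiebupih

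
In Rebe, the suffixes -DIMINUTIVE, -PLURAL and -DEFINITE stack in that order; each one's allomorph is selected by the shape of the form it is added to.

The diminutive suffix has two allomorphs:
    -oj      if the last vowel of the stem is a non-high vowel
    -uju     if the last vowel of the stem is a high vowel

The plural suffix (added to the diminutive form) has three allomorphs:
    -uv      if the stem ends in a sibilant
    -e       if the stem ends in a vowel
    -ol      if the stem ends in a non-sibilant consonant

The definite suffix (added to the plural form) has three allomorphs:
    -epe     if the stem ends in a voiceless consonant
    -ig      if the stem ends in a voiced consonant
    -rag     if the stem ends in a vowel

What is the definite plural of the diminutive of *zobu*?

Since the last vowel of *zobu* is /u/ (a high vowel), it takes -uju, giving *zobuuju*.
The diminutive form *zobuuju*: final sound = /u/, a vowel → -e → *zobuujue*.
The plural form *zobuujue* — final sound /e/ (a vowel) → -rag → *zobuujuerag*.

zobuujuerag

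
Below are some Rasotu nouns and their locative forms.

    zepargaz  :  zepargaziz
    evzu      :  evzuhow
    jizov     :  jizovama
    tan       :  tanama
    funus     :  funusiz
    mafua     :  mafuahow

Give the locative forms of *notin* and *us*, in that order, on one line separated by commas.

The pattern is sibilance of the final sound: -iz when the stem ends in a sibilant (*zepargaz*, *funus*); -ama when the stem ends in a non-sibilant consonant (*jizov*, *tan*); -how when the stem ends in a vowel (*evzu*, *mafua*).
The final sound of *notin* is /n/, which is a non-sibilant consonant, so the suffix is -ama, giving *notinama*.
*us*: final sound = /s/, a sibilant → -iz → *usiz*.

notinama, usiz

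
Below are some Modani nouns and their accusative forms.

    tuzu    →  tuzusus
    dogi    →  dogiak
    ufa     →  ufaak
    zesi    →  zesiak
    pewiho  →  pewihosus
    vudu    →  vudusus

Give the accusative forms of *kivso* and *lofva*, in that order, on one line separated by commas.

The alternation tracks the last vowel of the stem — -sus when the last vowel of the stem is a rounded vowel (*tuzu*, *pewiho*, *vudu*); -ak when the last vowel of the stem is an unrounded vowel (*dogi*, *ufa*, *zesi*).
*kivso* — last vowel /o/ (a rounded vowel) → -sus → *kivsosus*.
Since the last vowel of *lofva* is /a/ (an unrounded vowel), it takes -ak, giving *lofvaak*.

kivsosus, lofvaak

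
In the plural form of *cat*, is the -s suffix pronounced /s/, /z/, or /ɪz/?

The stem *cat* ends in a voiceless non-sibilant consonant.
The plural suffix surfaces as /ɪz/ after sibilants, /s/ after other voiceless consonants, and /z/ after other voiced sounds.
So the plural -s on *cat* is pronounced /s/.

/s/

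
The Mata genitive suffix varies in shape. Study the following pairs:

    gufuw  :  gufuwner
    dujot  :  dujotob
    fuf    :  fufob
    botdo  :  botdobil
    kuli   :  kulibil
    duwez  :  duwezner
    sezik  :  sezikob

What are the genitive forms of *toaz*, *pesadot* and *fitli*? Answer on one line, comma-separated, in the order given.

toazner, pesadotob, fitlibil

The suffix is conditioned by the final sound: -ob when the stem ends in a voiceless consonant (*dujot*, *fuf*, *sezik*); -ner when the stem ends in a voiced consonant (*gufuw*, *duwez*); -bil when the stem ends in a vowel (*botdo*, *kuli*).
Since the final sound of *toaz* is /z/ (a voiced consonant), it takes -ner, giving *toazner*.
Since the final sound of *pesadot* is /t/ (a voiceless consonant), it takes -ob, giving *pesadotob*.
The final sound of *fitli* is /i/, which is a vowel, so the suffix is -bil, giving *fitlibil*.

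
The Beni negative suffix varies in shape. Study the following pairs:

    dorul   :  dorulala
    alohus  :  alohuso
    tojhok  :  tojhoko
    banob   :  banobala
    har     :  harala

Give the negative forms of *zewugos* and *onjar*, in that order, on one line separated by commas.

zewugoso, onjarala

The suffix is conditioned by the final consonant: -o when the stem ends in a voiceless consonant (*alohus*, *tojhok*); -ala when the stem ends in a voiced consonant (*dorul*, *banob*, *har*).
Since the final consonant of *zewugos* is /s/ (voiceless), it takes -o, giving *zewugoso*.
*onjar* — final consonant /r/ (voiced) → -ala → *onjarala*.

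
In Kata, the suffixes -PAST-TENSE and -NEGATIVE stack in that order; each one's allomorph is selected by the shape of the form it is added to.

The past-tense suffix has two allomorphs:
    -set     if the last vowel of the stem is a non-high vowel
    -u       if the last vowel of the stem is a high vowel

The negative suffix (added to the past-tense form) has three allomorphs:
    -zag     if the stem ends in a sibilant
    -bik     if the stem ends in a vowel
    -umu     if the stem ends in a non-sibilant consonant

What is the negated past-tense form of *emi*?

emiubik

Since the last vowel of *emi* is /i/ (a high vowel), it takes -u, giving *emiu*.
The final sound of the past-tense form *emiu* is /u/, which is a vowel, so the negative suffix is -bik, giving *emiubik*.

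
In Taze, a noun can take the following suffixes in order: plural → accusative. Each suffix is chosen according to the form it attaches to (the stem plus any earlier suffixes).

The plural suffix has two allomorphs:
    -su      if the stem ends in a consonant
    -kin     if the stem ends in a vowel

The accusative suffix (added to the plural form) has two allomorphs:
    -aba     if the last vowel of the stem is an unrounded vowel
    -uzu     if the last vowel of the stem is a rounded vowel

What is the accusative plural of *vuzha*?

The final sound of *vuzha* is /a/, which is a vowel, so the plural suffix is -kin, giving *vuzhakin*.
Since the last vowel of the plural form *vuzhakin* is /i/ (an unrounded vowel), it takes -aba, giving *vuzhakinaba*.

vuzhakinaba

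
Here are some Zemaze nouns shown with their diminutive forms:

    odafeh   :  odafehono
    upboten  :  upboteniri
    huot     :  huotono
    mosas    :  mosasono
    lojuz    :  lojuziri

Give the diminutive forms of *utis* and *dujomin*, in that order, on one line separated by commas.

The suffix is conditioned by the final consonant: -ono when the stem ends in a voiceless consonant (*odafeh*, *huot*, *mosas*); -iri when the stem ends in a voiced consonant (*upboten*, *lojuz*).
Since the final consonant of *utis* is /s/ (voiceless), it takes -ono, giving *utisono*.
Since the final consonant of *dujomin* is /n/ (voiced), it takes -iri, giving *dujominiri*.

utisono, dujominiri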